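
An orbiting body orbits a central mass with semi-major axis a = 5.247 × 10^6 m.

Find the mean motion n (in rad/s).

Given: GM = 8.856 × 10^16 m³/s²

n = √(GM / a³).
n = √(8.856e+16 / (5.247e+06)³) rad/s ≈ 0.02476 rad/s.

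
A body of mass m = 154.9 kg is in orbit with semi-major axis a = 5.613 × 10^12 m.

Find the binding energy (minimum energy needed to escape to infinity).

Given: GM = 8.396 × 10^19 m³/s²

Total orbital energy is E = −GMm/(2a); binding energy is E_bind = −E = GMm/(2a).
E_bind = 8.396e+19 · 154.9 / (2 · 5.613e+12) J ≈ 1.159e+09 J = 1.159 GJ.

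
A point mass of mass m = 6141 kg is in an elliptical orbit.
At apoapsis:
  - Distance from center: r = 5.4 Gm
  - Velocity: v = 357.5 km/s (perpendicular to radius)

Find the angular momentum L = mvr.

Convert to SI: r = 5.4 Gm = 5.4e+09 m; v = 357.5 km/s = 357500 m/s.
Since v is perpendicular to r, L = m · v · r.
L = 6141 · 357500 · 5.4e+09 kg·m²/s ≈ 1.186e+19 kg·m²/s.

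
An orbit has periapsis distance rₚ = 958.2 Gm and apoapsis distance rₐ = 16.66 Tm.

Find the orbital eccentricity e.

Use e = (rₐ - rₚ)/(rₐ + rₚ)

Convert to SI: rₚ = 958.2 Gm = 9.582e+11 m; rₐ = 16.66 Tm = 1.666e+13 m.
e = (rₐ − rₚ) / (rₐ + rₚ).
e = (1.666e+13 − 9.582e+11) / (1.666e+13 + 9.582e+11) = 1.57018e+13 / 1.76182e+13 ≈ 0.8912.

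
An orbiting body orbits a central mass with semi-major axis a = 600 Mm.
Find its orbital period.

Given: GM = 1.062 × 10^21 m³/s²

Convert to SI: a = 600 Mm = 6e+08 m.
Kepler's third law: T = 2π √(a³ / GM).
Substituting a = 6e+08 m and GM = 1.062e+21 m³/s²:
T = 2π √((6e+08)³ / 1.062e+21) s
T ≈ 2834 s = 47.23 minutes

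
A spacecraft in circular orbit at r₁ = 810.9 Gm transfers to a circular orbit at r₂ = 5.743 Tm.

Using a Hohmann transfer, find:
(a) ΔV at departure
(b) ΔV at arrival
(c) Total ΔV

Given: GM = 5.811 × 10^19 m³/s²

Convert to SI: r₁ = 810.9 Gm = 8.109e+11 m; r₂ = 5.743 Tm = 5.743e+12 m.
Transfer semi-major axis: a_t = (r₁ + r₂)/2 = (8.109e+11 + 5.743e+12)/2 = 3.27695e+12 m.
Circular speeds: v₁ = √(GM/r₁) = 8465.29 m/s, v₂ = √(GM/r₂) = 3180.94 m/s.
Transfer speeds (vis-viva v² = GM(2/r − 1/a_t)): v₁ᵗ = 11206.7 m/s, v₂ᵗ = 1582.36 m/s.
(a) ΔV₁ = |v₁ᵗ − v₁| ≈ 2741 m/s = 2.741 km/s.
(b) ΔV₂ = |v₂ − v₂ᵗ| ≈ 1599 m/s = 1.599 km/s.
(c) ΔV_total = ΔV₁ + ΔV₂ ≈ 4340 m/s = 4.34 km/s.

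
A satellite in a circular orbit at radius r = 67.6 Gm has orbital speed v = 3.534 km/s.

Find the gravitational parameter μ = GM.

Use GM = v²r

Convert to SI: r = 67.6 Gm = 6.76e+10 m; v = 3.534 km/s = 3534 m/s.
For a circular orbit v² = GM/r, so GM = v² · r.
GM = (3534)² · 6.76e+10 m³/s² ≈ 8.443e+17 m³/s² = 8.443 × 10^17 m³/s².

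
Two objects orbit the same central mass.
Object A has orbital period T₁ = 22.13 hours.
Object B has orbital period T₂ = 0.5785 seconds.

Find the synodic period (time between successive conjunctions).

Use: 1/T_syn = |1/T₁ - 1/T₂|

Convert to SI: T₁ = 22.13 hours = 79668 s.
T_syn = |T₁ · T₂ / (T₁ − T₂)|.
T_syn = |79668 · 0.5785 / (79668 − 0.5785)| s ≈ 0.5785 s = 0.5785 seconds.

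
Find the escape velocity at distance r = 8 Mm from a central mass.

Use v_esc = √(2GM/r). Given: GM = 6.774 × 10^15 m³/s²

Convert to SI: r = 8 Mm = 8e+06 m.
Escape velocity comes from setting total energy to zero: ½v² − GM/r = 0 ⇒ v_esc = √(2GM / r).
v_esc = √(2 · 6.774e+15 / 8e+06) m/s ≈ 4.115e+04 m/s = 41.15 km/s.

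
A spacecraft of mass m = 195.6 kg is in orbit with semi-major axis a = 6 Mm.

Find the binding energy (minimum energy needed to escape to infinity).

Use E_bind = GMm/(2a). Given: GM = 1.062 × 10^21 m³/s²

Convert to SI: a = 6 Mm = 6e+06 m.
Total orbital energy is E = −GMm/(2a); binding energy is E_bind = −E = GMm/(2a).
E_bind = 1.062e+21 · 195.6 / (2 · 6e+06) J ≈ 1.731e+16 J = 17.31 PJ.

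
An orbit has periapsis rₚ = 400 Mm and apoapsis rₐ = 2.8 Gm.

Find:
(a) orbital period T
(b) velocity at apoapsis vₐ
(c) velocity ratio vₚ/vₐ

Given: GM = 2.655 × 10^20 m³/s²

Convert to SI: rₚ = 400 Mm = 4e+08 m; rₐ = 2.8 Gm = 2.8e+09 m.
(a) With a = (rₚ + rₐ)/2 = 1.6e+09 m, T = 2π √(a³/GM) = 2π √((1.6e+09)³/2.655e+20) s ≈ 2.468e+04 s
(b) With a = (rₚ + rₐ)/2 = 1.6e+09 m, vₐ = √(GM (2/rₐ − 1/a)) = √(2.655e+20 · (2/2.8e+09 − 1/1.6e+09)) m/s ≈ 1.54e+05 m/s
(c) Conservation of angular momentum (rₚvₚ = rₐvₐ) gives vₚ/vₐ = rₐ/rₚ = 2.8e+09/4e+08 ≈ 7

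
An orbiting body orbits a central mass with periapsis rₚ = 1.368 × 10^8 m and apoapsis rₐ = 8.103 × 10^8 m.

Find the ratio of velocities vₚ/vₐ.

Conservation of angular momentum gives rₚvₚ = rₐvₐ, so vₚ/vₐ = rₐ/rₚ.
vₚ/vₐ = 8.103e+08 / 1.368e+08 ≈ 5.923.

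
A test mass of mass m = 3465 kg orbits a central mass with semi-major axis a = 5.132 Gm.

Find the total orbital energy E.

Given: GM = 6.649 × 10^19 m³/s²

Convert to SI: a = 5.132 Gm = 5.132e+09 m.
E = −GMm / (2a).
E = −6.649e+19 · 3465 / (2 · 5.132e+09) J ≈ -2.245e+13 J = -22.45 TJ.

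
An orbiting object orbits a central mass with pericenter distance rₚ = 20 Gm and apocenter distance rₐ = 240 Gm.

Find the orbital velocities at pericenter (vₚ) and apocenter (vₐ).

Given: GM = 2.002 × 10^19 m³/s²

Convert to SI: rₚ = 20 Gm = 2e+10 m; rₐ = 240 Gm = 2.4e+11 m.
Use the vis-viva equation v² = GM(2/r − 1/a) with a = (rₚ + rₐ)/2 = (2e+10 + 2.4e+11)/2 = 1.3e+11 m.
vₚ = √(GM · (2/rₚ − 1/a)) = √(2.002e+19 · (2/2e+10 − 1/1.3e+11)) m/s ≈ 4.299e+04 m/s = 42.99 km/s.
vₐ = √(GM · (2/rₐ − 1/a)) = √(2.002e+19 · (2/2.4e+11 − 1/1.3e+11)) m/s ≈ 3582 m/s = 3.582 km/s.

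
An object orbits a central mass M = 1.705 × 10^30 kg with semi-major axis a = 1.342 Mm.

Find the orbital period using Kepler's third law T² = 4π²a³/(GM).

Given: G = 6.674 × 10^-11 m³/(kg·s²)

Convert to SI: a = 1.342 Mm = 1.342e+06 m.
GM = G · M = 6.674e-11 · 1.705e+30 = 1.13792e+20 m³/s².
Kepler's third law: T = 2π √(a³ / GM).
Substituting a = 1.342e+06 m and GM = 1.13792e+20 m³/s²:
T = 2π √((1.342e+06)³ / 1.13792e+20) s
T ≈ 0.9157 s = 0.9157 seconds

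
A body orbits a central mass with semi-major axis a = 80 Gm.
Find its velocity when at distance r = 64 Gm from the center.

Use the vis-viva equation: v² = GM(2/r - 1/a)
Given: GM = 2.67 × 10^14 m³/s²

Convert to SI: a = 80 Gm = 8e+10 m; r = 64 Gm = 6.4e+10 m.
Vis-viva: v = √(GM · (2/r − 1/a)).
2/r − 1/a = 2/6.4e+10 − 1/8e+10 = 1.875e-11 m⁻¹.
v = √(2.67e+14 · 1.875e-11) m/s ≈ 70.75 m/s = 70.75 m/s.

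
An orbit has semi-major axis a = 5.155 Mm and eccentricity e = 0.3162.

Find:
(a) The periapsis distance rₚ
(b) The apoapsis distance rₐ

Convert to SI: a = 5.155 Mm = 5.155e+06 m.
(a) rₚ = a(1 − e) = 5.155e+06 · (1 − 0.3162) = 5.155e+06 · 0.6838 ≈ 3.525e+06 m = 3.525 Mm.
(b) rₐ = a(1 + e) = 5.155e+06 · (1 + 0.3162) = 5.155e+06 · 1.3162 ≈ 6.785e+06 m = 6.785 Mm.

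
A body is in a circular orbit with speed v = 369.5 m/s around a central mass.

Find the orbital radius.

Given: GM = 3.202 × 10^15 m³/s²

For a circular orbit, v² = GM / r, so r = GM / v².
r = 3.202e+15 / (369.5)² m ≈ 2.345e+10 m = 2.345 × 10^10 m.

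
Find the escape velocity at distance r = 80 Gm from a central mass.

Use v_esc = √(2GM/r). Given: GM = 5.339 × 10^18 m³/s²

Convert to SI: r = 80 Gm = 8e+10 m.
Escape velocity comes from setting total energy to zero: ½v² − GM/r = 0 ⇒ v_esc = √(2GM / r).
v_esc = √(2 · 5.339e+18 / 8e+10) m/s ≈ 1.155e+04 m/s = 11.55 km/s.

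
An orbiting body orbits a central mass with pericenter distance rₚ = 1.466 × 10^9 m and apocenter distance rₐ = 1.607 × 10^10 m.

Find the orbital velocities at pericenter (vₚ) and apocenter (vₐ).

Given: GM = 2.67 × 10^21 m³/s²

Use the vis-viva equation v² = GM(2/r − 1/a) with a = (rₚ + rₐ)/2 = (1.466e+09 + 1.607e+10)/2 = 8.768e+09 m.
vₚ = √(GM · (2/rₚ − 1/a)) = √(2.67e+21 · (2/1.466e+09 − 1/8.768e+09)) m/s ≈ 1.827e+06 m/s = 1827 km/s.
vₐ = √(GM · (2/rₐ − 1/a)) = √(2.67e+21 · (2/1.607e+10 − 1/8.768e+09)) m/s ≈ 1.667e+05 m/s = 166.7 km/s.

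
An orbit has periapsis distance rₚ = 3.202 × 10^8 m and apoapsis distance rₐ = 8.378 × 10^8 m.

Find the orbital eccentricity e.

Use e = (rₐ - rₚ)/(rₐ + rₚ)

e = (rₐ − rₚ) / (rₐ + rₚ).
e = (8.378e+08 − 3.202e+08) / (8.378e+08 + 3.202e+08) = 5.176e+08 / 1.158e+09 ≈ 0.447.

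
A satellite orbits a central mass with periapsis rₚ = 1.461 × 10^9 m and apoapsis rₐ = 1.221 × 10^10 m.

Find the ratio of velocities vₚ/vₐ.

Conservation of angular momentum gives rₚvₚ = rₐvₐ, so vₚ/vₐ = rₐ/rₚ.
vₚ/vₐ = 1.221e+10 / 1.461e+09 ≈ 8.357.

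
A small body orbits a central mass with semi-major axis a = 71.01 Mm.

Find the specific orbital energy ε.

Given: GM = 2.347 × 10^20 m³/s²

Convert to SI: a = 71.01 Mm = 7.101e+07 m.
ε = −GM / (2a).
ε = −2.347e+20 / (2 · 7.101e+07) J/kg ≈ -1.653e+12 J/kg = -1653 GJ/kg.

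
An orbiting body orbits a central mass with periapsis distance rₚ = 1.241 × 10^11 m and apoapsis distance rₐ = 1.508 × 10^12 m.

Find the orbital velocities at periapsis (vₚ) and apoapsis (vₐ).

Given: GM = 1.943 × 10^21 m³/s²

Use the vis-viva equation v² = GM(2/r − 1/a) with a = (rₚ + rₐ)/2 = (1.241e+11 + 1.508e+12)/2 = 8.1605e+11 m.
vₚ = √(GM · (2/rₚ − 1/a)) = √(1.943e+21 · (2/1.241e+11 − 1/8.1605e+11)) m/s ≈ 1.701e+05 m/s = 170.1 km/s.
vₐ = √(GM · (2/rₐ − 1/a)) = √(1.943e+21 · (2/1.508e+12 − 1/8.1605e+11)) m/s ≈ 1.4e+04 m/s = 14 km/s.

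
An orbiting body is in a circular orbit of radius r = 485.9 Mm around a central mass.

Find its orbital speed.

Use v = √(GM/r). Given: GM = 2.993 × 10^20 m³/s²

Convert to SI: r = 485.9 Mm = 4.859e+08 m.
For a circular orbit, gravity supplies the centripetal force, so v = √(GM / r).
v = √(2.993e+20 / 4.859e+08) m/s ≈ 7.848e+05 m/s = 784.8 km/s.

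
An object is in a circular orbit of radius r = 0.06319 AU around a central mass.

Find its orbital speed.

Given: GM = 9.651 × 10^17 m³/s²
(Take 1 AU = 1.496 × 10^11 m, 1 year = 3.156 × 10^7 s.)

Convert to SI: r = 0.06319 AU = 9.45322e+09 m.
For a circular orbit, gravity supplies the centripetal force, so v = √(GM / r).
v = √(9.651e+17 / 9.45322e+09) m/s ≈ 1.01e+04 m/s = 2.132 AU/year.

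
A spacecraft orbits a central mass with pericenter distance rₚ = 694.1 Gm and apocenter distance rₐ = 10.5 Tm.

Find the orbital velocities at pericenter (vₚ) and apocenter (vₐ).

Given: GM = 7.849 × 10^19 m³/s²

Convert to SI: rₚ = 694.1 Gm = 6.941e+11 m; rₐ = 10.5 Tm = 1.05e+13 m.
Use the vis-viva equation v² = GM(2/r − 1/a) with a = (rₚ + rₐ)/2 = (6.941e+11 + 1.05e+13)/2 = 5.59705e+12 m.
vₚ = √(GM · (2/rₚ − 1/a)) = √(7.849e+19 · (2/6.941e+11 − 1/5.59705e+12)) m/s ≈ 1.457e+04 m/s = 14.57 km/s.
vₐ = √(GM · (2/rₐ − 1/a)) = √(7.849e+19 · (2/1.05e+13 − 1/5.59705e+12)) m/s ≈ 962.8 m/s = 962.8 m/s.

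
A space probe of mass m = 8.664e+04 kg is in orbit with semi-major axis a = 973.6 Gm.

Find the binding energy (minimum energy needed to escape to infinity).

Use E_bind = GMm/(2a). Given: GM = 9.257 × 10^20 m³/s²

Convert to SI: a = 973.6 Gm = 9.736e+11 m.
Total orbital energy is E = −GMm/(2a); binding energy is E_bind = −E = GMm/(2a).
E_bind = 9.257e+20 · 8.664e+04 / (2 · 9.736e+11) J ≈ 4.119e+13 J = 41.19 TJ.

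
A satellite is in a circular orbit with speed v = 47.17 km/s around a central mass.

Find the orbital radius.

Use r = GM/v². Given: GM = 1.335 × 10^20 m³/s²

Convert to SI: v = 47.17 km/s = 47170 m/s.
For a circular orbit, v² = GM / r, so r = GM / v².
r = 1.335e+20 / (47170)² m ≈ 6e+10 m = 60 Gm.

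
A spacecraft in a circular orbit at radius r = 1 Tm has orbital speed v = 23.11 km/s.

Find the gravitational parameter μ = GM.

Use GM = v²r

Convert to SI: r = 1 Tm = 1e+12 m; v = 23.11 km/s = 23110 m/s.
For a circular orbit v² = GM/r, so GM = v² · r.
GM = (23110)² · 1e+12 m³/s² ≈ 5.341e+20 m³/s² = 5.341 × 10^20 m³/s².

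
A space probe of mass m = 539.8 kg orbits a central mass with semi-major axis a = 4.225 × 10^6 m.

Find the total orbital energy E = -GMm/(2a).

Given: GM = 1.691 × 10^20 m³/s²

E = −GMm / (2a).
E = −1.691e+20 · 539.8 / (2 · 4.225e+06) J ≈ -1.08e+16 J = -10.8 PJ.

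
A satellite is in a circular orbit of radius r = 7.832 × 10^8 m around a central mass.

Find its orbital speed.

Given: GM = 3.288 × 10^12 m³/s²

For a circular orbit, gravity supplies the centripetal force, so v = √(GM / r).
v = √(3.288e+12 / 7.832e+08) m/s ≈ 64.79 m/s = 64.79 m/s.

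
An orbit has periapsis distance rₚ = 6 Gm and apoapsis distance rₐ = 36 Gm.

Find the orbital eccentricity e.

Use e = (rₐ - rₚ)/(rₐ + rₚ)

Convert to SI: rₚ = 6 Gm = 6e+09 m; rₐ = 36 Gm = 3.6e+10 m.
e = (rₐ − rₚ) / (rₐ + rₚ).
e = (3.6e+10 − 6e+09) / (3.6e+10 + 6e+09) = 3e+10 / 4.2e+10 ≈ 0.7143.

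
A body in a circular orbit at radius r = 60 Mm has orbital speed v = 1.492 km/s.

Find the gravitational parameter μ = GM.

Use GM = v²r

Convert to SI: r = 60 Mm = 6e+07 m; v = 1.492 km/s = 1492 m/s.
For a circular orbit v² = GM/r, so GM = v² · r.
GM = (1492)² · 6e+07 m³/s² ≈ 1.336e+14 m³/s² = 1.336 × 10^14 m³/s².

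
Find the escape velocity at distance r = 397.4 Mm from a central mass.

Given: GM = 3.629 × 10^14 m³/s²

Convert to SI: r = 397.4 Mm = 3.974e+08 m.
Escape velocity comes from setting total energy to zero: ½v² − GM/r = 0 ⇒ v_esc = √(2GM / r).
v_esc = √(2 · 3.629e+14 / 3.974e+08) m/s ≈ 1351 m/s = 1.351 km/s.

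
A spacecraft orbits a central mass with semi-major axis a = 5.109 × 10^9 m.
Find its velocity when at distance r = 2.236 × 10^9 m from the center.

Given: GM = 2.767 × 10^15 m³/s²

Vis-viva: v = √(GM · (2/r − 1/a)).
2/r − 1/a = 2/2.236e+09 − 1/5.109e+09 = 6.98721e-10 m⁻¹.
v = √(2.767e+15 · 6.98721e-10) m/s ≈ 1390 m/s = 1.39 km/s.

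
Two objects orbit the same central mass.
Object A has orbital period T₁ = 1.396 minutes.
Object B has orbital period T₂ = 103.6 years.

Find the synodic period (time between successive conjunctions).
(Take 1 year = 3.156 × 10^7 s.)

Convert to SI: T₁ = 1.396 minutes = 83.76 s; T₂ = 103.6 years = 3.26962e+09 s.
T_syn = |T₁ · T₂ / (T₁ − T₂)|.
T_syn = |83.76 · 3.26962e+09 / (83.76 − 3.26962e+09)| s ≈ 83.76 s = 1.396 minutes.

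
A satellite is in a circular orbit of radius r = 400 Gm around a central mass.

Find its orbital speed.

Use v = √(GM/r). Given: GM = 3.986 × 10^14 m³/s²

Convert to SI: r = 400 Gm = 4e+11 m.
For a circular orbit, gravity supplies the centripetal force, so v = √(GM / r).
v = √(3.986e+14 / 4e+11) m/s ≈ 31.57 m/s = 31.57 m/s.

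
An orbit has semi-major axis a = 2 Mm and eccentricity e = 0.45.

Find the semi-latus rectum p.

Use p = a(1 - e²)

Convert to SI: a = 2 Mm = 2e+06 m.
p = a (1 − e²).
p = 2e+06 · (1 − (0.45)²) = 2e+06 · 0.7975 ≈ 1.595e+06 m = 1.595 Mm.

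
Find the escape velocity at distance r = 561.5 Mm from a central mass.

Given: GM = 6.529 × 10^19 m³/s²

Convert to SI: r = 561.5 Mm = 5.615e+08 m.
Escape velocity comes from setting total energy to zero: ½v² − GM/r = 0 ⇒ v_esc = √(2GM / r).
v_esc = √(2 · 6.529e+19 / 5.615e+08) m/s ≈ 4.822e+05 m/s = 482.2 km/s.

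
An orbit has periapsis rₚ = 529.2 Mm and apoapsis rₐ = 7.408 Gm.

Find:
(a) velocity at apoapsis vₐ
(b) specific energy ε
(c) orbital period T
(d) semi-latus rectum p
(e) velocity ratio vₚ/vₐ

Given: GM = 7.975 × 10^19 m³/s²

Convert to SI: rₚ = 529.2 Mm = 5.292e+08 m; rₐ = 7.408 Gm = 7.408e+09 m.
(a) With a = (rₚ + rₐ)/2 = 3.9686e+09 m, vₐ = √(GM (2/rₐ − 1/a)) = √(7.975e+19 · (2/7.408e+09 − 1/3.9686e+09)) m/s ≈ 3.789e+04 m/s
(b) With a = (rₚ + rₐ)/2 = 3.9686e+09 m, ε = −GM/(2a) = −7.975e+19/(2 · 3.9686e+09) J/kg ≈ -1.005e+10 J/kg
(c) With a = (rₚ + rₐ)/2 = 3.9686e+09 m, T = 2π √(a³/GM) = 2π √((3.9686e+09)³/7.975e+19) s ≈ 1.759e+05 s
(d) From a = (rₚ + rₐ)/2 = 3.9686e+09 m and e = (rₐ − rₚ)/(rₐ + rₚ) = 0.866653, p = a(1 − e²) = 3.9686e+09 · (1 − (0.866653)²) ≈ 9.878e+08 m
(e) Conservation of angular momentum (rₚvₚ = rₐvₐ) gives vₚ/vₐ = rₐ/rₚ = 7.408e+09/5.292e+08 ≈ 14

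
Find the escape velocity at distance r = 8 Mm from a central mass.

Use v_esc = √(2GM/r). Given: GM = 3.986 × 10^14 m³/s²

Convert to SI: r = 8 Mm = 8e+06 m.
Escape velocity comes from setting total energy to zero: ½v² − GM/r = 0 ⇒ v_esc = √(2GM / r).
v_esc = √(2 · 3.986e+14 / 8e+06) m/s ≈ 9982 m/s = 9.982 km/s.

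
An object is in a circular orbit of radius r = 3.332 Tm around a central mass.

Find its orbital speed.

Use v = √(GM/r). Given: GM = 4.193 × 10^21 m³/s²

Convert to SI: r = 3.332 Tm = 3.332e+12 m.
For a circular orbit, gravity supplies the centripetal force, so v = √(GM / r).
v = √(4.193e+21 / 3.332e+12) m/s ≈ 3.547e+04 m/s = 35.47 km/s.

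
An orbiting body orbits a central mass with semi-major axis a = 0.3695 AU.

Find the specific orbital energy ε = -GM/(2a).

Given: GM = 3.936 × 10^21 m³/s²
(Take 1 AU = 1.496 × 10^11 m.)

Convert to SI: a = 0.3695 AU = 5.52772e+10 m.
ε = −GM / (2a).
ε = −3.936e+21 / (2 · 5.52772e+10) J/kg ≈ -3.56e+10 J/kg = -35.6 GJ/kg.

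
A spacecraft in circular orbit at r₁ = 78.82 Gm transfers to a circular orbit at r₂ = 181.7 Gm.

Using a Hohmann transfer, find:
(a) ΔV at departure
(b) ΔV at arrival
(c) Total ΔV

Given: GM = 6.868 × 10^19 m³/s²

Convert to SI: r₁ = 78.82 Gm = 7.882e+10 m; r₂ = 181.7 Gm = 1.817e+11 m.
Transfer semi-major axis: a_t = (r₁ + r₂)/2 = (7.882e+10 + 1.817e+11)/2 = 1.3026e+11 m.
Circular speeds: v₁ = √(GM/r₁) = 29518.7 m/s, v₂ = √(GM/r₂) = 19441.9 m/s.
Transfer speeds (vis-viva v² = GM(2/r − 1/a_t)): v₁ᵗ = 34863.3 m/s, v₂ᵗ = 15123.4 m/s.
(a) ΔV₁ = |v₁ᵗ − v₁| ≈ 5345 m/s = 5.345 km/s.
(b) ΔV₂ = |v₂ − v₂ᵗ| ≈ 4318 m/s = 4.318 km/s.
(c) ΔV_total = ΔV₁ + ΔV₂ ≈ 9663 m/s = 9.663 km/s.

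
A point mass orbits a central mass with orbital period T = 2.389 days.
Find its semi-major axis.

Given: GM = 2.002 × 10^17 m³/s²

Convert to SI: T = 2.389 days = 206410 s.
Invert Kepler's third law: a = (GM · T² / (4π²))^(1/3).
Substituting T = 206410 s and GM = 2.002e+17 m³/s²:
a = (2.002e+17 · (206410)² / (4π²))^(1/3) m
a ≈ 6.001e+08 m = 600.1 Mm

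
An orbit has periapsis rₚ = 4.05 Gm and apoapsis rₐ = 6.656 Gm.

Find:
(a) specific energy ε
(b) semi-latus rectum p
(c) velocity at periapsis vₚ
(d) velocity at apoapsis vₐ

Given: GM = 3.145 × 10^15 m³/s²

Convert to SI: rₚ = 4.05 Gm = 4.05e+09 m; rₐ = 6.656 Gm = 6.656e+09 m.
(a) With a = (rₚ + rₐ)/2 = 5.353e+09 m, ε = −GM/(2a) = −3.145e+15/(2 · 5.353e+09) J/kg ≈ -2.938e+05 J/kg
(b) From a = (rₚ + rₐ)/2 = 5.353e+09 m and e = (rₐ − rₚ)/(rₐ + rₚ) = 0.243415, p = a(1 − e²) = 5.353e+09 · (1 − (0.243415)²) ≈ 5.036e+09 m
(c) With a = (rₚ + rₐ)/2 = 5.353e+09 m, vₚ = √(GM (2/rₚ − 1/a)) = √(3.145e+15 · (2/4.05e+09 − 1/5.353e+09)) m/s ≈ 982.6 m/s
(d) With a = (rₚ + rₐ)/2 = 5.353e+09 m, vₐ = √(GM (2/rₐ − 1/a)) = √(3.145e+15 · (2/6.656e+09 − 1/5.353e+09)) m/s ≈ 597.9 m/s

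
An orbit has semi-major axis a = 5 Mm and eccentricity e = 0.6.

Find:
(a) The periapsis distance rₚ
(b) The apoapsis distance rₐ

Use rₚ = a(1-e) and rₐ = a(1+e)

Convert to SI: a = 5 Mm = 5e+06 m.
(a) rₚ = a(1 − e) = 5e+06 · (1 − 0.6) = 5e+06 · 0.4 ≈ 2e+06 m = 2 Mm.
(b) rₐ = a(1 + e) = 5e+06 · (1 + 0.6) = 5e+06 · 1.6 ≈ 8e+06 m = 8 Mm.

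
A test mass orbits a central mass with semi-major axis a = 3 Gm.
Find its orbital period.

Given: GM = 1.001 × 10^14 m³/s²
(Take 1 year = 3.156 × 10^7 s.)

Convert to SI: a = 3 Gm = 3e+09 m.
Kepler's third law: T = 2π √(a³ / GM).
Substituting a = 3e+09 m and GM = 1.001e+14 m³/s²:
T = 2π √((3e+09)³ / 1.001e+14) s
T ≈ 1.032e+08 s = 3.27 years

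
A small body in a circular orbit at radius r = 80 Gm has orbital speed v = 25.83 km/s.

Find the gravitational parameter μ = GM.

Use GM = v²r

Convert to SI: r = 80 Gm = 8e+10 m; v = 25.83 km/s = 25830 m/s.
For a circular orbit v² = GM/r, so GM = v² · r.
GM = (25830)² · 8e+10 m³/s² ≈ 5.338e+19 m³/s² = 5.338 × 10^19 m³/s².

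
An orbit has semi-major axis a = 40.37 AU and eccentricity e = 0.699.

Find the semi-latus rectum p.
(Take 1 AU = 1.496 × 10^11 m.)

Convert to SI: a = 40.37 AU = 6.03935e+12 m.
p = a (1 − e²).
p = 6.03935e+12 · (1 − (0.699)²) = 6.03935e+12 · 0.511399 ≈ 3.089e+12 m = 20.65 AU.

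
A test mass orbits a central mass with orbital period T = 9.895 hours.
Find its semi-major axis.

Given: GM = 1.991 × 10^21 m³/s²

Convert to SI: T = 9.895 hours = 35622 s.
Invert Kepler's third law: a = (GM · T² / (4π²))^(1/3).
Substituting T = 35622 s and GM = 1.991e+21 m³/s²:
a = (1.991e+21 · (35622)² / (4π²))^(1/3) m
a ≈ 4e+09 m = 4 Gm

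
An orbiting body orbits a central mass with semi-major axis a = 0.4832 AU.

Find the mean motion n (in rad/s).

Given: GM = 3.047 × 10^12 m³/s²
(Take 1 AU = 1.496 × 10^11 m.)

Convert to SI: a = 0.4832 AU = 7.22867e+10 m.
n = √(GM / a³).
n = √(3.047e+12 / (7.22867e+10)³) rad/s ≈ 8.981e-11 rad/s.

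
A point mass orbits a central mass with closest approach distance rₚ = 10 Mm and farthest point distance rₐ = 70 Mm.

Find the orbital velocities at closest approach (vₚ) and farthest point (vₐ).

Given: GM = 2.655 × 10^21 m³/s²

Convert to SI: rₚ = 10 Mm = 1e+07 m; rₐ = 70 Mm = 7e+07 m.
Use the vis-viva equation v² = GM(2/r − 1/a) with a = (rₚ + rₐ)/2 = (1e+07 + 7e+07)/2 = 4e+07 m.
vₚ = √(GM · (2/rₚ − 1/a)) = √(2.655e+21 · (2/1e+07 − 1/4e+07)) m/s ≈ 2.156e+07 m/s = 2.156e+04 km/s.
vₐ = √(GM · (2/rₐ − 1/a)) = √(2.655e+21 · (2/7e+07 − 1/4e+07)) m/s ≈ 3.079e+06 m/s = 3079 km/s.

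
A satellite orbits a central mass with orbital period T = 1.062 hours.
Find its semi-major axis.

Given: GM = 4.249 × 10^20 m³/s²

Convert to SI: T = 1.062 hours = 3823.2 s.
Invert Kepler's third law: a = (GM · T² / (4π²))^(1/3).
Substituting T = 3823.2 s and GM = 4.249e+20 m³/s²:
a = (4.249e+20 · (3823.2)² / (4π²))^(1/3) m
a ≈ 5.398e+08 m = 539.8 Mm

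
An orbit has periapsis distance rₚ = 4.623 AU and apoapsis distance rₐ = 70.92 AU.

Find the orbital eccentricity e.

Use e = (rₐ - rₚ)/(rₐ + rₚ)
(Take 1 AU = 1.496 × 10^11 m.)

Convert to SI: rₚ = 4.623 AU = 6.91601e+11 m; rₐ = 70.92 AU = 1.06096e+13 m.
e = (rₐ − rₚ) / (rₐ + rₚ).
e = (1.06096e+13 − 6.91601e+11) / (1.06096e+13 + 6.91601e+11) = 9.91803e+12 / 1.13012e+13 ≈ 0.8776.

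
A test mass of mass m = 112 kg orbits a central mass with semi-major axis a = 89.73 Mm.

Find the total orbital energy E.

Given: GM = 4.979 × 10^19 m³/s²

Convert to SI: a = 89.73 Mm = 8.973e+07 m.
E = −GMm / (2a).
E = −4.979e+19 · 112 / (2 · 8.973e+07) J ≈ -3.107e+13 J = -31.07 TJ.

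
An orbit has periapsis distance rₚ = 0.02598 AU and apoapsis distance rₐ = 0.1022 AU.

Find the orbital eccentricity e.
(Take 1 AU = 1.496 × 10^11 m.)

Convert to SI: rₚ = 0.02598 AU = 3.88661e+09 m; rₐ = 0.1022 AU = 1.52891e+10 m.
e = (rₐ − rₚ) / (rₐ + rₚ).
e = (1.52891e+10 − 3.88661e+09) / (1.52891e+10 + 3.88661e+09) = 1.14025e+10 / 1.91757e+10 ≈ 0.5946.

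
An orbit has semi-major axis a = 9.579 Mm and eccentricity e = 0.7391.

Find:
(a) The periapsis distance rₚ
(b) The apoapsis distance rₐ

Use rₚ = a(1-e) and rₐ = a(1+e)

Convert to SI: a = 9.579 Mm = 9.579e+06 m.
(a) rₚ = a(1 − e) = 9.579e+06 · (1 − 0.7391) = 9.579e+06 · 0.2609 ≈ 2.499e+06 m = 2.499 Mm.
(b) rₐ = a(1 + e) = 9.579e+06 · (1 + 0.7391) = 9.579e+06 · 1.7391 ≈ 1.666e+07 m = 16.66 Mm.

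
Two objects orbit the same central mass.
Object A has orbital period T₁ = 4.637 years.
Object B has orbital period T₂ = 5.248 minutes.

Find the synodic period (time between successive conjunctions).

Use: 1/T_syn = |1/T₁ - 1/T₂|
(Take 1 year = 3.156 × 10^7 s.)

Convert to SI: T₁ = 4.637 years = 1.46344e+08 s; T₂ = 5.248 minutes = 314.88 s.
T_syn = |T₁ · T₂ / (T₁ − T₂)|.
T_syn = |1.46344e+08 · 314.88 / (1.46344e+08 − 314.88)| s ≈ 314.9 s = 5.248 minutes.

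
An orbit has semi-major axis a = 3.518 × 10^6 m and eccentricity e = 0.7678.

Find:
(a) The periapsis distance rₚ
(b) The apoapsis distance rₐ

(a) rₚ = a(1 − e) = 3.518e+06 · (1 − 0.7678) = 3.518e+06 · 0.2322 ≈ 8.169e+05 m = 8.169 × 10^5 m.
(b) rₐ = a(1 + e) = 3.518e+06 · (1 + 0.7678) = 3.518e+06 · 1.7678 ≈ 6.219e+06 m = 6.219 × 10^6 m.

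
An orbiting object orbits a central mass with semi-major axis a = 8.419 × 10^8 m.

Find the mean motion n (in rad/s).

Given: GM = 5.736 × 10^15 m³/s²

n = √(GM / a³).
n = √(5.736e+15 / (8.419e+08)³) rad/s ≈ 3.1e-06 rad/s.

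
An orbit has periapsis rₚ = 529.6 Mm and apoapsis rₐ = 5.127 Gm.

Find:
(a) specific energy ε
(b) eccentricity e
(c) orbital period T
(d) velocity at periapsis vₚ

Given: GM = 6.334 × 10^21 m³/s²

Convert to SI: rₚ = 529.6 Mm = 5.296e+08 m; rₐ = 5.127 Gm = 5.127e+09 m.
(a) With a = (rₚ + rₐ)/2 = 2.8283e+09 m, ε = −GM/(2a) = −6.334e+21/(2 · 2.8283e+09) J/kg ≈ -1.12e+12 J/kg
(b) e = (rₐ − rₚ)/(rₐ + rₚ) = (5.127e+09 − 5.296e+08)/(5.127e+09 + 5.296e+08) ≈ 0.8127
(c) With a = (rₚ + rₐ)/2 = 2.8283e+09 m, T = 2π √(a³/GM) = 2π √((2.8283e+09)³/6.334e+21) s ≈ 1.187e+04 s
(d) With a = (rₚ + rₐ)/2 = 2.8283e+09 m, vₚ = √(GM (2/rₚ − 1/a)) = √(6.334e+21 · (2/5.296e+08 − 1/2.8283e+09)) m/s ≈ 4.656e+06 m/s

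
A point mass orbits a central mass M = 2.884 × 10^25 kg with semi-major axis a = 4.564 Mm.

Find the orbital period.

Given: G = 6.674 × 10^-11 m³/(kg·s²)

Convert to SI: a = 4.564 Mm = 4.564e+06 m.
GM = G · M = 6.674e-11 · 2.884e+25 = 1.92478e+15 m³/s².
Kepler's third law: T = 2π √(a³ / GM).
Substituting a = 4.564e+06 m and GM = 1.92478e+15 m³/s²:
T = 2π √((4.564e+06)³ / 1.92478e+15) s
T ≈ 1396 s = 23.27 minutes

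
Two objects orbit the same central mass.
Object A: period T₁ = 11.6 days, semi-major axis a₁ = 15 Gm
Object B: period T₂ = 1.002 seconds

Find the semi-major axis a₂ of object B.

Convert to SI: T₁ = 11.6 days = 1.00224e+06 s; a₁ = 15 Gm = 1.5e+10 m.
Kepler's third law: (T₁/T₂)² = (a₁/a₂)³ ⇒ a₂ = a₁ · (T₂/T₁)^(2/3).
T₂/T₁ = 1.002 / 1.00224e+06 = 9.99761e-07.
a₂ = 1.5e+10 · (9.99761e-07)^(2/3) m ≈ 1.5e+06 m = 1.5 Mm.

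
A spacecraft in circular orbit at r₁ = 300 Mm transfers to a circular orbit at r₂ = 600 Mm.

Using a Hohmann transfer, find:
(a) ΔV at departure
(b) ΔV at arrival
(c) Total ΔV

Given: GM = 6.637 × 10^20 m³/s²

Convert to SI: r₁ = 300 Mm = 3e+08 m; r₂ = 600 Mm = 6e+08 m.
Transfer semi-major axis: a_t = (r₁ + r₂)/2 = (3e+08 + 6e+08)/2 = 4.5e+08 m.
Circular speeds: v₁ = √(GM/r₁) = 1.48739e+06 m/s, v₂ = √(GM/r₂) = 1.05174e+06 m/s.
Transfer speeds (vis-viva v² = GM(2/r − 1/a_t)): v₁ᵗ = 1.71749e+06 m/s, v₂ᵗ = 858746 m/s.
(a) ΔV₁ = |v₁ᵗ − v₁| ≈ 2.301e+05 m/s = 230.1 km/s.
(b) ΔV₂ = |v₂ − v₂ᵗ| ≈ 1.93e+05 m/s = 193 km/s.
(c) ΔV_total = ΔV₁ + ΔV₂ ≈ 4.231e+05 m/s = 423.1 km/s.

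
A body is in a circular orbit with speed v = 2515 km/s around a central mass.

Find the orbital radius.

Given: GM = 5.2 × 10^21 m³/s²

Convert to SI: v = 2515 km/s = 2.515e+06 m/s.
For a circular orbit, v² = GM / r, so r = GM / v².
r = 5.2e+21 / (2.515e+06)² m ≈ 8.221e+08 m = 8.221 × 10^8 m.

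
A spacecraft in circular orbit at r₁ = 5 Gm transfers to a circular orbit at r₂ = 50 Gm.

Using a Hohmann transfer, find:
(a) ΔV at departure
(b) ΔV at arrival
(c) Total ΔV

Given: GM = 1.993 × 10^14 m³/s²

Convert to SI: r₁ = 5 Gm = 5e+09 m; r₂ = 50 Gm = 5e+10 m.
Transfer semi-major axis: a_t = (r₁ + r₂)/2 = (5e+09 + 5e+10)/2 = 2.75e+10 m.
Circular speeds: v₁ = √(GM/r₁) = 199.65 m/s, v₂ = √(GM/r₂) = 63.1348 m/s.
Transfer speeds (vis-viva v² = GM(2/r − 1/a_t)): v₁ᵗ = 269.208 m/s, v₂ᵗ = 26.9208 m/s.
(a) ΔV₁ = |v₁ᵗ − v₁| ≈ 69.56 m/s = 69.56 m/s.
(b) ΔV₂ = |v₂ − v₂ᵗ| ≈ 36.21 m/s = 36.21 m/s.
(c) ΔV_total = ΔV₁ + ΔV₂ ≈ 105.8 m/s = 105.8 m/s.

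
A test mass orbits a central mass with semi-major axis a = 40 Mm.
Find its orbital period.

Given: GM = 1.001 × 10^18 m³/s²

Convert to SI: a = 40 Mm = 4e+07 m.
Kepler's third law: T = 2π √(a³ / GM).
Substituting a = 4e+07 m and GM = 1.001e+18 m³/s²:
T = 2π √((4e+07)³ / 1.001e+18) s
T ≈ 1589 s = 26.48 minutes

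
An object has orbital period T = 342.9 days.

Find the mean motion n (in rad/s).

Convert to SI: T = 342.9 days = 2.96266e+07 s.
n = 2π / T.
n = 2π / 2.96266e+07 s ≈ 2.121e-07 rad/s.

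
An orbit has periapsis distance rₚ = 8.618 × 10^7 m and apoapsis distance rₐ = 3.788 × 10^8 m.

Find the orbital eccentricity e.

e = (rₐ − rₚ) / (rₐ + rₚ).
e = (3.788e+08 − 8.618e+07) / (3.788e+08 + 8.618e+07) = 2.9262e+08 / 4.6498e+08 ≈ 0.6293.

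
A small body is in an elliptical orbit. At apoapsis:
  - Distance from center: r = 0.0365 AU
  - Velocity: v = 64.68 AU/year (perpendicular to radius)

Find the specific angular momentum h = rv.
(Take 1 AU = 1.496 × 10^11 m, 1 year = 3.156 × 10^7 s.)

Convert to SI: r = 0.0365 AU = 5.4604e+09 m; v = 64.68 AU/year = 306595 m/s.
With v perpendicular to r, h = r · v.
h = 5.4604e+09 · 306595 m²/s ≈ 1.674e+15 m²/s.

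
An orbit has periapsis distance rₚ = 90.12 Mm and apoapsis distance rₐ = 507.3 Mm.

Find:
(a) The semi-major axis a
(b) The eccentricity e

Convert to SI: rₚ = 90.12 Mm = 9.012e+07 m; rₐ = 507.3 Mm = 5.073e+08 m.
(a) a = (rₚ + rₐ) / 2 = (9.012e+07 + 5.073e+08) / 2 ≈ 2.987e+08 m = 298.7 Mm.
(b) e = (rₐ − rₚ) / (rₐ + rₚ) = (5.073e+08 − 9.012e+07) / (5.073e+08 + 9.012e+07) ≈ 0.6983.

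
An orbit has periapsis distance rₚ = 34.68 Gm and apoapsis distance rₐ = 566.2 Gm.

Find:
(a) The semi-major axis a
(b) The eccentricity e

Convert to SI: rₚ = 34.68 Gm = 3.468e+10 m; rₐ = 566.2 Gm = 5.662e+11 m.
(a) a = (rₚ + rₐ) / 2 = (3.468e+10 + 5.662e+11) / 2 ≈ 3.004e+11 m = 300.4 Gm.
(b) e = (rₐ − rₚ) / (rₐ + rₚ) = (5.662e+11 − 3.468e+10) / (5.662e+11 + 3.468e+10) ≈ 0.8846.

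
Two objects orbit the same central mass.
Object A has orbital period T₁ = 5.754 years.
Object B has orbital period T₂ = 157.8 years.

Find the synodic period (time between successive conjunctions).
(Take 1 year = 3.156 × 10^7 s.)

Convert to SI: T₁ = 5.754 years = 1.81596e+08 s; T₂ = 157.8 years = 4.98017e+09 s.
T_syn = |T₁ · T₂ / (T₁ − T₂)|.
T_syn = |1.81596e+08 · 4.98017e+09 / (1.81596e+08 − 4.98017e+09)| s ≈ 1.885e+08 s = 5.972 years.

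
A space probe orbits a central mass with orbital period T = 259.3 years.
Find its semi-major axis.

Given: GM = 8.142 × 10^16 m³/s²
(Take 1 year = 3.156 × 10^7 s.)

Convert to SI: T = 259.3 years = 8.18351e+09 s.
Invert Kepler's third law: a = (GM · T² / (4π²))^(1/3).
Substituting T = 8.18351e+09 s and GM = 8.142e+16 m³/s²:
a = (8.142e+16 · (8.18351e+09)² / (4π²))^(1/3) m
a ≈ 5.169e+11 m = 516.9 Gm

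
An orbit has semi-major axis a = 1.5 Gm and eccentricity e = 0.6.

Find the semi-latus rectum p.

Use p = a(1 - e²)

Convert to SI: a = 1.5 Gm = 1.5e+09 m.
p = a (1 − e²).
p = 1.5e+09 · (1 − (0.6)²) = 1.5e+09 · 0.64 ≈ 9.6e+08 m = 960 Mm.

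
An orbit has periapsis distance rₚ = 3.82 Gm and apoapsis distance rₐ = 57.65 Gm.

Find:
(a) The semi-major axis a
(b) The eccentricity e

Convert to SI: rₚ = 3.82 Gm = 3.82e+09 m; rₐ = 57.65 Gm = 5.765e+10 m.
(a) a = (rₚ + rₐ) / 2 = (3.82e+09 + 5.765e+10) / 2 ≈ 3.074e+10 m = 30.73 Gm.
(b) e = (rₐ − rₚ) / (rₐ + rₚ) = (5.765e+10 − 3.82e+09) / (5.765e+10 + 3.82e+09) ≈ 0.8757.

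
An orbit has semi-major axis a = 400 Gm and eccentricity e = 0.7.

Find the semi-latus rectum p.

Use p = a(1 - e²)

Convert to SI: a = 400 Gm = 4e+11 m.
p = a (1 − e²).
p = 4e+11 · (1 − (0.7)²) = 4e+11 · 0.51 ≈ 2.04e+11 m = 204 Gm.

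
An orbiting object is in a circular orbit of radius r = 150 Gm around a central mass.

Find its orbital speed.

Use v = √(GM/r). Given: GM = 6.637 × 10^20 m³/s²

Convert to SI: r = 150 Gm = 1.5e+11 m.
For a circular orbit, gravity supplies the centripetal force, so v = √(GM / r).
v = √(6.637e+20 / 1.5e+11) m/s ≈ 6.652e+04 m/s = 66.52 km/s.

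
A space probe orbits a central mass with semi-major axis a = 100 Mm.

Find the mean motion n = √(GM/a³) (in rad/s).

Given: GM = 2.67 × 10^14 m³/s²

Convert to SI: a = 100 Mm = 1e+08 m.
n = √(GM / a³).
n = √(2.67e+14 / (1e+08)³) rad/s ≈ 1.634e-05 rad/s.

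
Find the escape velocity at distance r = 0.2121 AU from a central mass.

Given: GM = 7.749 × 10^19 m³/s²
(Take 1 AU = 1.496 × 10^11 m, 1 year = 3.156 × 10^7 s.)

Convert to SI: r = 0.2121 AU = 3.17302e+10 m.
Escape velocity comes from setting total energy to zero: ½v² − GM/r = 0 ⇒ v_esc = √(2GM / r).
v_esc = √(2 · 7.749e+19 / 3.17302e+10) m/s ≈ 6.989e+04 m/s = 14.74 AU/year.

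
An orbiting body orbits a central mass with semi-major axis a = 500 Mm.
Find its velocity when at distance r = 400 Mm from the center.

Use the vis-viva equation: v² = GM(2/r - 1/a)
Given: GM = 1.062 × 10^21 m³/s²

Convert to SI: a = 500 Mm = 5e+08 m; r = 400 Mm = 4e+08 m.
Vis-viva: v = √(GM · (2/r − 1/a)).
2/r − 1/a = 2/4e+08 − 1/5e+08 = 3e-09 m⁻¹.
v = √(1.062e+21 · 3e-09) m/s ≈ 1.785e+06 m/s = 1785 km/s.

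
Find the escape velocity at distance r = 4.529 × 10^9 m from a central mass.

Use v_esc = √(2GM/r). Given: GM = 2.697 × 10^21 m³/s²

Escape velocity comes from setting total energy to zero: ½v² − GM/r = 0 ⇒ v_esc = √(2GM / r).
v_esc = √(2 · 2.697e+21 / 4.529e+09) m/s ≈ 1.091e+06 m/s = 1091 km/s.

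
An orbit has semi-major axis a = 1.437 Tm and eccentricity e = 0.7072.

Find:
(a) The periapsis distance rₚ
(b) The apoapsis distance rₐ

Convert to SI: a = 1.437 Tm = 1.437e+12 m.
(a) rₚ = a(1 − e) = 1.437e+12 · (1 − 0.7072) = 1.437e+12 · 0.2928 ≈ 4.208e+11 m = 420.8 Gm.
(b) rₐ = a(1 + e) = 1.437e+12 · (1 + 0.7072) = 1.437e+12 · 1.7072 ≈ 2.453e+12 m = 2.453 Tm.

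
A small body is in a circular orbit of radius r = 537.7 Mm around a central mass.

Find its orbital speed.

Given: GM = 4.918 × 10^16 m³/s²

Convert to SI: r = 537.7 Mm = 5.377e+08 m.
For a circular orbit, gravity supplies the centripetal force, so v = √(GM / r).
v = √(4.918e+16 / 5.377e+08) m/s ≈ 9564 m/s = 9.564 km/s.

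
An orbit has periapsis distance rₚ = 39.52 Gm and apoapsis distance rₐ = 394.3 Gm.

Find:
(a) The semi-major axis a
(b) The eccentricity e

Convert to SI: rₚ = 39.52 Gm = 3.952e+10 m; rₐ = 394.3 Gm = 3.943e+11 m.
(a) a = (rₚ + rₐ) / 2 = (3.952e+10 + 3.943e+11) / 2 ≈ 2.169e+11 m = 216.9 Gm.
(b) e = (rₐ − rₚ) / (rₐ + rₚ) = (3.943e+11 − 3.952e+10) / (3.943e+11 + 3.952e+10) ≈ 0.8178.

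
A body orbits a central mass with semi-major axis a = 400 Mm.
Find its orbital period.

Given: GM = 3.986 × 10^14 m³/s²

Convert to SI: a = 400 Mm = 4e+08 m.
Kepler's third law: T = 2π √(a³ / GM).
Substituting a = 4e+08 m and GM = 3.986e+14 m³/s²:
T = 2π √((4e+08)³ / 3.986e+14) s
T ≈ 2.518e+06 s = 29.14 days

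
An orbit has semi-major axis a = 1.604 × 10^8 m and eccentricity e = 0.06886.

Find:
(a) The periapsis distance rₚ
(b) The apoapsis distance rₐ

(a) rₚ = a(1 − e) = 1.604e+08 · (1 − 0.06886) = 1.604e+08 · 0.93114 ≈ 1.494e+08 m = 1.494 × 10^8 m.
(b) rₐ = a(1 + e) = 1.604e+08 · (1 + 0.06886) = 1.604e+08 · 1.06886 ≈ 1.714e+08 m = 1.714 × 10^8 m.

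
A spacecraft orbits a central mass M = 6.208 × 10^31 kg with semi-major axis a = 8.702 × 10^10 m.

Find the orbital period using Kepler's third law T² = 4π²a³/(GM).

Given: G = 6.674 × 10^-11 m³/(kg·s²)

GM = G · M = 6.674e-11 · 6.208e+31 = 4.14322e+21 m³/s².
Kepler's third law: T = 2π √(a³ / GM).
Substituting a = 8.702e+10 m and GM = 4.14322e+21 m³/s²:
T = 2π √((8.702e+10)³ / 4.14322e+21) s
T ≈ 2.506e+06 s = 29 days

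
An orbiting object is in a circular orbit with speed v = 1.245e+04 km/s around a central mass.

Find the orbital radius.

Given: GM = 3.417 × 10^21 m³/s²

Convert to SI: v = 1.245e+04 km/s = 1.245e+07 m/s.
For a circular orbit, v² = GM / r, so r = GM / v².
r = 3.417e+21 / (1.245e+07)² m ≈ 2.204e+07 m = 22.04 Mm.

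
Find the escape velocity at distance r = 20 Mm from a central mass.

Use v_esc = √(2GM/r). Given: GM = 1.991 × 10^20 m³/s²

Convert to SI: r = 20 Mm = 2e+07 m.
Escape velocity comes from setting total energy to zero: ½v² − GM/r = 0 ⇒ v_esc = √(2GM / r).
v_esc = √(2 · 1.991e+20 / 2e+07) m/s ≈ 4.462e+06 m/s = 4462 km/s.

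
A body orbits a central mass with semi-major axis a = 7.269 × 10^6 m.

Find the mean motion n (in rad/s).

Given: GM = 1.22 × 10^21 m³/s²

n = √(GM / a³).
n = √(1.22e+21 / (7.269e+06)³) rad/s ≈ 1.782 rad/s.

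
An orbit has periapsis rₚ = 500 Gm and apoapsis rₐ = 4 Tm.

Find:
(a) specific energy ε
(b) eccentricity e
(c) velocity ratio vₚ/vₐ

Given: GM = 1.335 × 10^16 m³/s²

Convert to SI: rₚ = 500 Gm = 5e+11 m; rₐ = 4 Tm = 4e+12 m.
(a) With a = (rₚ + rₐ)/2 = 2.25e+12 m, ε = −GM/(2a) = −1.335e+16/(2 · 2.25e+12) J/kg ≈ -2967 J/kg
(b) e = (rₐ − rₚ)/(rₐ + rₚ) = (4e+12 − 5e+11)/(4e+12 + 5e+11) ≈ 0.7778
(c) Conservation of angular momentum (rₚvₚ = rₐvₐ) gives vₚ/vₐ = rₐ/rₚ = 4e+12/5e+11 ≈ 8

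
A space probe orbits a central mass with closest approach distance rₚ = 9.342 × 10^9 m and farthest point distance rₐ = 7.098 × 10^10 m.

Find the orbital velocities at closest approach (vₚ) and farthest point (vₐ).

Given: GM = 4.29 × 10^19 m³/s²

Use the vis-viva equation v² = GM(2/r − 1/a) with a = (rₚ + rₐ)/2 = (9.342e+09 + 7.098e+10)/2 = 4.0161e+10 m.
vₚ = √(GM · (2/rₚ − 1/a)) = √(4.29e+19 · (2/9.342e+09 − 1/4.0161e+10)) m/s ≈ 9.009e+04 m/s = 90.09 km/s.
vₐ = √(GM · (2/rₐ − 1/a)) = √(4.29e+19 · (2/7.098e+10 − 1/4.0161e+10)) m/s ≈ 1.186e+04 m/s = 11.86 km/s.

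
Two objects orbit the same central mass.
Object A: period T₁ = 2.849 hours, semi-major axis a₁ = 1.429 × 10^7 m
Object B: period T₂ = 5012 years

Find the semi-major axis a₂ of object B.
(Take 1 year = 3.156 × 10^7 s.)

Convert to SI: T₁ = 2.849 hours = 10256.4 s; T₂ = 5012 years = 1.58179e+11 s.
Kepler's third law: (T₁/T₂)² = (a₁/a₂)³ ⇒ a₂ = a₁ · (T₂/T₁)^(2/3).
T₂/T₁ = 1.58179e+11 / 10256.4 = 1.54224e+07.
a₂ = 1.429e+07 · (1.54224e+07)^(2/3) m ≈ 8.854e+11 m = 8.854 × 10^11 m.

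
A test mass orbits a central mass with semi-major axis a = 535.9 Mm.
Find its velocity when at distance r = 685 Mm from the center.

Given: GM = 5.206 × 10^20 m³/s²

Convert to SI: a = 535.9 Mm = 5.359e+08 m; r = 685 Mm = 6.85e+08 m.
Vis-viva: v = √(GM · (2/r − 1/a)).
2/r − 1/a = 2/6.85e+08 − 1/5.359e+08 = 1.05369e-09 m⁻¹.
v = √(5.206e+20 · 1.05369e-09) m/s ≈ 7.406e+05 m/s = 740.6 km/s.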